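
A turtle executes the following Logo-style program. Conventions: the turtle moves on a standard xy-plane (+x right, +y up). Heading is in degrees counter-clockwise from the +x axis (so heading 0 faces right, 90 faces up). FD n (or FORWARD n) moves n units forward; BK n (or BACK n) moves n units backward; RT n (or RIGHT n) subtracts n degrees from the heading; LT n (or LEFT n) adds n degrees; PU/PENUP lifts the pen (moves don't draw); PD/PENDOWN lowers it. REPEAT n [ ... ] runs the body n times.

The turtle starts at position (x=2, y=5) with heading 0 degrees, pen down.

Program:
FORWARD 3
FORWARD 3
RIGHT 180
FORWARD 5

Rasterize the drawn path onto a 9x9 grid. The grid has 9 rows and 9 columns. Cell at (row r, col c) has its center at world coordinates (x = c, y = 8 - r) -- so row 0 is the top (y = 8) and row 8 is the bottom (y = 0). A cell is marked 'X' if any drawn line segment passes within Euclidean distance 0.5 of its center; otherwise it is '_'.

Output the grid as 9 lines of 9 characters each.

Segment 0: (2,5) -> (5,5)
Segment 1: (5,5) -> (8,5)
Segment 2: (8,5) -> (3,5)

Answer: _________
_________
_________
__XXXXXXX
_________
_________
_________
_________
_________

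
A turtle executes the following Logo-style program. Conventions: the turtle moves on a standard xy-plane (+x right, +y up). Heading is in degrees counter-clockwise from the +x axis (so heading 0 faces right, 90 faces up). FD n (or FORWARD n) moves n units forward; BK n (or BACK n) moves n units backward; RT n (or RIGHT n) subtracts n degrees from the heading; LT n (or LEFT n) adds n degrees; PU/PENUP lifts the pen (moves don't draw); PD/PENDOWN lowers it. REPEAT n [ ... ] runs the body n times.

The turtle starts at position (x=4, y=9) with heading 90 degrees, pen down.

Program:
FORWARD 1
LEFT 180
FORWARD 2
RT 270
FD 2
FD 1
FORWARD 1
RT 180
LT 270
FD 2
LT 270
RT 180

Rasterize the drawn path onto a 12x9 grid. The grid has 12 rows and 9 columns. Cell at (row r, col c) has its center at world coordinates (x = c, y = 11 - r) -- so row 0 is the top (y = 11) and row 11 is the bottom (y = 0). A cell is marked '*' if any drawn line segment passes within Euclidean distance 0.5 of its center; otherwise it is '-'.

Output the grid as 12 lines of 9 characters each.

Segment 0: (4,9) -> (4,10)
Segment 1: (4,10) -> (4,8)
Segment 2: (4,8) -> (6,8)
Segment 3: (6,8) -> (7,8)
Segment 4: (7,8) -> (8,8)
Segment 5: (8,8) -> (8,10)

Answer: ---------
----*---*
----*---*
----*****
---------
---------
---------
---------
---------
---------
---------
---------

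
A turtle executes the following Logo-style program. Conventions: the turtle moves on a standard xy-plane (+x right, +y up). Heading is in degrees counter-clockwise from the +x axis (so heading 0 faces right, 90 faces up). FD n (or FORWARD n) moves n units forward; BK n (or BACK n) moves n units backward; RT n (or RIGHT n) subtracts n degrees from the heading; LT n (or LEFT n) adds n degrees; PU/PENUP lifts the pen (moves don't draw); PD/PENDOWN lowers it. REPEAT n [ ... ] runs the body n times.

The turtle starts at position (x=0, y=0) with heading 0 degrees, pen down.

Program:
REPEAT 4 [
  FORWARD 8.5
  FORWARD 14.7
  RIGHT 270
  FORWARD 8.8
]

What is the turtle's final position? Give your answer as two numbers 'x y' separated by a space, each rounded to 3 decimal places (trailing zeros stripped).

Answer: 0 0

Derivation:
Executing turtle program step by step:
Start: pos=(0,0), heading=0, pen down
REPEAT 4 [
  -- iteration 1/4 --
  FD 8.5: (0,0) -> (8.5,0) [heading=0, draw]
  FD 14.7: (8.5,0) -> (23.2,0) [heading=0, draw]
  RT 270: heading 0 -> 90
  FD 8.8: (23.2,0) -> (23.2,8.8) [heading=90, draw]
  -- iteration 2/4 --
  FD 8.5: (23.2,8.8) -> (23.2,17.3) [heading=90, draw]
  FD 14.7: (23.2,17.3) -> (23.2,32) [heading=90, draw]
  RT 270: heading 90 -> 180
  FD 8.8: (23.2,32) -> (14.4,32) [heading=180, draw]
  -- iteration 3/4 --
  FD 8.5: (14.4,32) -> (5.9,32) [heading=180, draw]
  FD 14.7: (5.9,32) -> (-8.8,32) [heading=180, draw]
  RT 270: heading 180 -> 270
  FD 8.8: (-8.8,32) -> (-8.8,23.2) [heading=270, draw]
  -- iteration 4/4 --
  FD 8.5: (-8.8,23.2) -> (-8.8,14.7) [heading=270, draw]
  FD 14.7: (-8.8,14.7) -> (-8.8,0) [heading=270, draw]
  RT 270: heading 270 -> 0
  FD 8.8: (-8.8,0) -> (0,0) [heading=0, draw]
]
Final: pos=(0,0), heading=0, 12 segment(s) drawn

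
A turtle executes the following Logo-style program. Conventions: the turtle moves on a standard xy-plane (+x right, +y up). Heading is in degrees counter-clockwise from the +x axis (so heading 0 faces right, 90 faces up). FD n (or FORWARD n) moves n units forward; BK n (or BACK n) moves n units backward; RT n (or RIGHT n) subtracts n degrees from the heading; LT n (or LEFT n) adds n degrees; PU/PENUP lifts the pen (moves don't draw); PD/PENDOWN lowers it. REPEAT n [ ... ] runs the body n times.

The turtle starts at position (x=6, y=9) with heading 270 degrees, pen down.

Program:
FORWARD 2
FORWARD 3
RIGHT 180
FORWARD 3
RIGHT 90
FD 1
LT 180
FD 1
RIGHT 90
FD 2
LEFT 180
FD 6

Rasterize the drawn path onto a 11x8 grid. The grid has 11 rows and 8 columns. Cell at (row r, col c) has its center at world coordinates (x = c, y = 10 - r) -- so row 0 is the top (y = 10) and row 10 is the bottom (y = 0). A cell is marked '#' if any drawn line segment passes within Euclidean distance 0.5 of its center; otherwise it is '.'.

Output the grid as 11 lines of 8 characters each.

Answer: ........
......#.
......#.
......##
......#.
......#.
......#.
......#.
........
........
........

Derivation:
Segment 0: (6,9) -> (6,7)
Segment 1: (6,7) -> (6,4)
Segment 2: (6,4) -> (6,7)
Segment 3: (6,7) -> (7,7)
Segment 4: (7,7) -> (6,7)
Segment 5: (6,7) -> (6,9)
Segment 6: (6,9) -> (6,3)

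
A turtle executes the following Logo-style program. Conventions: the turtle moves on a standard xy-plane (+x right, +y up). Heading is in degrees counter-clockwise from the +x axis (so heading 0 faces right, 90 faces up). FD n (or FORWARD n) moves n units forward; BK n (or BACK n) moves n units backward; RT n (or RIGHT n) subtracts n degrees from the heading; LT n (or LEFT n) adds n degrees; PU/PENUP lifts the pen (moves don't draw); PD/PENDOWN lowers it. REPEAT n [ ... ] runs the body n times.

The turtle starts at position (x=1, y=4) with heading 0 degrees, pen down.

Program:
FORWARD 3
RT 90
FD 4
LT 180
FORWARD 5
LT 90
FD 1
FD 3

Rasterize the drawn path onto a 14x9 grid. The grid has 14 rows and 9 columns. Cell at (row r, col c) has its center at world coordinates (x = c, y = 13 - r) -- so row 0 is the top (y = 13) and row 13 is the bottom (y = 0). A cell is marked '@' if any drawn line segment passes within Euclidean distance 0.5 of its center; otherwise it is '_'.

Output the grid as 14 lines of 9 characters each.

Segment 0: (1,4) -> (4,4)
Segment 1: (4,4) -> (4,0)
Segment 2: (4,0) -> (4,5)
Segment 3: (4,5) -> (3,5)
Segment 4: (3,5) -> (0,5)

Answer: _________
_________
_________
_________
_________
_________
_________
_________
@@@@@____
_@@@@____
____@____
____@____
____@____
____@____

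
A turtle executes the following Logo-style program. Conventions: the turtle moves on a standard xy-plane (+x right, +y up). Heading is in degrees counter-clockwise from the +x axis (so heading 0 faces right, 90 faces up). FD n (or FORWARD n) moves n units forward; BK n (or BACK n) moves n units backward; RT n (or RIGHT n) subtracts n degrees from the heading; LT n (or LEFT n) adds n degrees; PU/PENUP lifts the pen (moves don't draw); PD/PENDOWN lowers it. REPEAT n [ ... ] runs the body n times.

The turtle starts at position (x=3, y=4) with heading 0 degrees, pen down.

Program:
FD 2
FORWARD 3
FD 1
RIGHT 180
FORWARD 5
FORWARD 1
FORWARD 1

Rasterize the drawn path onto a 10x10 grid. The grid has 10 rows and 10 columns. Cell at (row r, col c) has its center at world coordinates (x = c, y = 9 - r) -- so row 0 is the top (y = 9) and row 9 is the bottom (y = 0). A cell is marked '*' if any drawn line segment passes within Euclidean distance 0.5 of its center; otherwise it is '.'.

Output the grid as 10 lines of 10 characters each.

Answer: ..........
..........
..........
..........
..........
..********
..........
..........
..........
..........

Derivation:
Segment 0: (3,4) -> (5,4)
Segment 1: (5,4) -> (8,4)
Segment 2: (8,4) -> (9,4)
Segment 3: (9,4) -> (4,4)
Segment 4: (4,4) -> (3,4)
Segment 5: (3,4) -> (2,4)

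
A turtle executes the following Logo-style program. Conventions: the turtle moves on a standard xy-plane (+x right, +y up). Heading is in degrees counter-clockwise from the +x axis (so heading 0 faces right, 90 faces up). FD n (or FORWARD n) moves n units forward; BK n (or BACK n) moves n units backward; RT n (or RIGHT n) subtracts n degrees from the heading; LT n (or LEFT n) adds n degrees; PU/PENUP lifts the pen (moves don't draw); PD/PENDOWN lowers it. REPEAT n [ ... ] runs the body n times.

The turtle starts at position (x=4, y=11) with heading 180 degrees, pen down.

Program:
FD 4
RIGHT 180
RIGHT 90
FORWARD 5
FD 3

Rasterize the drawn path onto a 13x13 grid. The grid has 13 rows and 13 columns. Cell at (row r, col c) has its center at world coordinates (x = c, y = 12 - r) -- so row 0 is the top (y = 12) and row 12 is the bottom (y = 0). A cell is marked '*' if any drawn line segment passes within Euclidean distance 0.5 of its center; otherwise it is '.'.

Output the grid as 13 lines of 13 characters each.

Segment 0: (4,11) -> (0,11)
Segment 1: (0,11) -> (0,6)
Segment 2: (0,6) -> (0,3)

Answer: .............
*****........
*............
*............
*............
*............
*............
*............
*............
*............
.............
.............
.............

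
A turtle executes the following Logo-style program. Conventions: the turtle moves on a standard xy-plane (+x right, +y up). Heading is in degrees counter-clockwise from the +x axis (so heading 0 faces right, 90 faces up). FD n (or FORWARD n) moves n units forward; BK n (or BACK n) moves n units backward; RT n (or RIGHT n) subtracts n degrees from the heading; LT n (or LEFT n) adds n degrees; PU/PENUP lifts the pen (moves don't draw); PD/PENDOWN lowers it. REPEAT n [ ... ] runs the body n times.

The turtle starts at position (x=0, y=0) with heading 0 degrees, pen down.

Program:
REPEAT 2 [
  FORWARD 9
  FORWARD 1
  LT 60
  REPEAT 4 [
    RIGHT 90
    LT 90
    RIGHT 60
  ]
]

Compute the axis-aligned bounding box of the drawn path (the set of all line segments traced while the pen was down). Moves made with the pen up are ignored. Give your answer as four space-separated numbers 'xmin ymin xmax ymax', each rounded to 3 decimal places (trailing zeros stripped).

Answer: 0 0 10 0

Derivation:
Executing turtle program step by step:
Start: pos=(0,0), heading=0, pen down
REPEAT 2 [
  -- iteration 1/2 --
  FD 9: (0,0) -> (9,0) [heading=0, draw]
  FD 1: (9,0) -> (10,0) [heading=0, draw]
  LT 60: heading 0 -> 60
  REPEAT 4 [
    -- iteration 1/4 --
    RT 90: heading 60 -> 330
    LT 90: heading 330 -> 60
    RT 60: heading 60 -> 0
    -- iteration 2/4 --
    RT 90: heading 0 -> 270
    LT 90: heading 270 -> 0
    RT 60: heading 0 -> 300
    -- iteration 3/4 --
    RT 90: heading 300 -> 210
    LT 90: heading 210 -> 300
    RT 60: heading 300 -> 240
    -- iteration 4/4 --
    RT 90: heading 240 -> 150
    LT 90: heading 150 -> 240
    RT 60: heading 240 -> 180
  ]
  -- iteration 2/2 --
  FD 9: (10,0) -> (1,0) [heading=180, draw]
  FD 1: (1,0) -> (0,0) [heading=180, draw]
  LT 60: heading 180 -> 240
  REPEAT 4 [
    -- iteration 1/4 --
    RT 90: heading 240 -> 150
    LT 90: heading 150 -> 240
    RT 60: heading 240 -> 180
    -- iteration 2/4 --
    RT 90: heading 180 -> 90
    LT 90: heading 90 -> 180
    RT 60: heading 180 -> 120
    -- iteration 3/4 --
    RT 90: heading 120 -> 30
    LT 90: heading 30 -> 120
    RT 60: heading 120 -> 60
    -- iteration 4/4 --
    RT 90: heading 60 -> 330
    LT 90: heading 330 -> 60
    RT 60: heading 60 -> 0
  ]
]
Final: pos=(0,0), heading=0, 4 segment(s) drawn

Segment endpoints: x in {0, 1, 9, 10}, y in {0, 0, 0}
xmin=0, ymin=0, xmax=10, ymax=0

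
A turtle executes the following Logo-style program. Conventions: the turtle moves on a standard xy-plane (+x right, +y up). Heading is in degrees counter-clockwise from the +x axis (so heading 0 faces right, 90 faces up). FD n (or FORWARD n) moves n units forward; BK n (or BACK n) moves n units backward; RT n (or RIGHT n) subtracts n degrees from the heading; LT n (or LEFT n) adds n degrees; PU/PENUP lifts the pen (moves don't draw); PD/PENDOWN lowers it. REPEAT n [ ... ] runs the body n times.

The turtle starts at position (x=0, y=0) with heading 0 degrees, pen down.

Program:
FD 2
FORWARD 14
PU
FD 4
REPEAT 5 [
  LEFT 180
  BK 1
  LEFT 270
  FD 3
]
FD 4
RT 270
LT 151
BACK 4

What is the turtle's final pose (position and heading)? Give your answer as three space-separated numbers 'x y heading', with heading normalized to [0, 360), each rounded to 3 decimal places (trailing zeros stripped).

Executing turtle program step by step:
Start: pos=(0,0), heading=0, pen down
FD 2: (0,0) -> (2,0) [heading=0, draw]
FD 14: (2,0) -> (16,0) [heading=0, draw]
PU: pen up
FD 4: (16,0) -> (20,0) [heading=0, move]
REPEAT 5 [
  -- iteration 1/5 --
  LT 180: heading 0 -> 180
  BK 1: (20,0) -> (21,0) [heading=180, move]
  LT 270: heading 180 -> 90
  FD 3: (21,0) -> (21,3) [heading=90, move]
  -- iteration 2/5 --
  LT 180: heading 90 -> 270
  BK 1: (21,3) -> (21,4) [heading=270, move]
  LT 270: heading 270 -> 180
  FD 3: (21,4) -> (18,4) [heading=180, move]
  -- iteration 3/5 --
  LT 180: heading 180 -> 0
  BK 1: (18,4) -> (17,4) [heading=0, move]
  LT 270: heading 0 -> 270
  FD 3: (17,4) -> (17,1) [heading=270, move]
  -- iteration 4/5 --
  LT 180: heading 270 -> 90
  BK 1: (17,1) -> (17,0) [heading=90, move]
  LT 270: heading 90 -> 0
  FD 3: (17,0) -> (20,0) [heading=0, move]
  -- iteration 5/5 --
  LT 180: heading 0 -> 180
  BK 1: (20,0) -> (21,0) [heading=180, move]
  LT 270: heading 180 -> 90
  FD 3: (21,0) -> (21,3) [heading=90, move]
]
FD 4: (21,3) -> (21,7) [heading=90, move]
RT 270: heading 90 -> 180
LT 151: heading 180 -> 331
BK 4: (21,7) -> (17.502,8.939) [heading=331, move]
Final: pos=(17.502,8.939), heading=331, 2 segment(s) drawn

Answer: 17.502 8.939 331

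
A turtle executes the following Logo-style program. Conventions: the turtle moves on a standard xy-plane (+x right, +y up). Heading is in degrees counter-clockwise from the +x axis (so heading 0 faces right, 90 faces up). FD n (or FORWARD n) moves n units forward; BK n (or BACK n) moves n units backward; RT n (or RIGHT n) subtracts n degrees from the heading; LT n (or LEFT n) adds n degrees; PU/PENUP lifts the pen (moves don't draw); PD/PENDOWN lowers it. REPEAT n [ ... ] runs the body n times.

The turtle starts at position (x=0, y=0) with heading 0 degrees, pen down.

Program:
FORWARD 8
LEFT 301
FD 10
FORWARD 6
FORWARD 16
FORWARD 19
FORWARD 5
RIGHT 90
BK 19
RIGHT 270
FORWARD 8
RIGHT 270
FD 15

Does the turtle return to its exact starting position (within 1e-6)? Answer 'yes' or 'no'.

Answer: no

Derivation:
Executing turtle program step by step:
Start: pos=(0,0), heading=0, pen down
FD 8: (0,0) -> (8,0) [heading=0, draw]
LT 301: heading 0 -> 301
FD 10: (8,0) -> (13.15,-8.572) [heading=301, draw]
FD 6: (13.15,-8.572) -> (16.241,-13.715) [heading=301, draw]
FD 16: (16.241,-13.715) -> (24.481,-27.429) [heading=301, draw]
FD 19: (24.481,-27.429) -> (34.267,-43.716) [heading=301, draw]
FD 5: (34.267,-43.716) -> (36.842,-48.001) [heading=301, draw]
RT 90: heading 301 -> 211
BK 19: (36.842,-48.001) -> (53.128,-38.216) [heading=211, draw]
RT 270: heading 211 -> 301
FD 8: (53.128,-38.216) -> (57.249,-45.073) [heading=301, draw]
RT 270: heading 301 -> 31
FD 15: (57.249,-45.073) -> (70.106,-37.347) [heading=31, draw]
Final: pos=(70.106,-37.347), heading=31, 9 segment(s) drawn

Start position: (0, 0)
Final position: (70.106, -37.347)
Distance = 79.434; >= 1e-6 -> NOT closed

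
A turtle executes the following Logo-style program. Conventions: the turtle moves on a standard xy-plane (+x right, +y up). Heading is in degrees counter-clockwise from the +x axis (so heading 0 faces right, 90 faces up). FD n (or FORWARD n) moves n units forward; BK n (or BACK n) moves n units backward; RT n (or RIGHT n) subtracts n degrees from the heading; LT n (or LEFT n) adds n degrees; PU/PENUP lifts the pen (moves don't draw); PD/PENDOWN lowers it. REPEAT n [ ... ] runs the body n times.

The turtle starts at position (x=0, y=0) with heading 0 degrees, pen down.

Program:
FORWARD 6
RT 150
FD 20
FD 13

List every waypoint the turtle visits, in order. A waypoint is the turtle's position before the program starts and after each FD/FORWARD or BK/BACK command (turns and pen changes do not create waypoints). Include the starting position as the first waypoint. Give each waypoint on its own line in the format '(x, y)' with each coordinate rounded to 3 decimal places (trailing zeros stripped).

Executing turtle program step by step:
Start: pos=(0,0), heading=0, pen down
FD 6: (0,0) -> (6,0) [heading=0, draw]
RT 150: heading 0 -> 210
FD 20: (6,0) -> (-11.321,-10) [heading=210, draw]
FD 13: (-11.321,-10) -> (-22.579,-16.5) [heading=210, draw]
Final: pos=(-22.579,-16.5), heading=210, 3 segment(s) drawn
Waypoints (4 total):
(0, 0)
(6, 0)
(-11.321, -10)
(-22.579, -16.5)

Answer: (0, 0)
(6, 0)
(-11.321, -10)
(-22.579, -16.5)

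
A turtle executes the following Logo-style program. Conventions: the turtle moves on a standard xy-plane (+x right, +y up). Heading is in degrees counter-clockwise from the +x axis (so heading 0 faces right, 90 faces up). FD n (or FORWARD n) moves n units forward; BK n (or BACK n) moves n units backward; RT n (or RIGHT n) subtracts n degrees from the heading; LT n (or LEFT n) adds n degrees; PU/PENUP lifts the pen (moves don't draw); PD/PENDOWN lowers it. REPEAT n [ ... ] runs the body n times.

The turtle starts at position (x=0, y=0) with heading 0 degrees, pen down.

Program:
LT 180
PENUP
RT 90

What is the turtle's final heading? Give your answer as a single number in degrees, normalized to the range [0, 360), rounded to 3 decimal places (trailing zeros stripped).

Answer: 90

Derivation:
Executing turtle program step by step:
Start: pos=(0,0), heading=0, pen down
LT 180: heading 0 -> 180
PU: pen up
RT 90: heading 180 -> 90
Final: pos=(0,0), heading=90, 0 segment(s) drawn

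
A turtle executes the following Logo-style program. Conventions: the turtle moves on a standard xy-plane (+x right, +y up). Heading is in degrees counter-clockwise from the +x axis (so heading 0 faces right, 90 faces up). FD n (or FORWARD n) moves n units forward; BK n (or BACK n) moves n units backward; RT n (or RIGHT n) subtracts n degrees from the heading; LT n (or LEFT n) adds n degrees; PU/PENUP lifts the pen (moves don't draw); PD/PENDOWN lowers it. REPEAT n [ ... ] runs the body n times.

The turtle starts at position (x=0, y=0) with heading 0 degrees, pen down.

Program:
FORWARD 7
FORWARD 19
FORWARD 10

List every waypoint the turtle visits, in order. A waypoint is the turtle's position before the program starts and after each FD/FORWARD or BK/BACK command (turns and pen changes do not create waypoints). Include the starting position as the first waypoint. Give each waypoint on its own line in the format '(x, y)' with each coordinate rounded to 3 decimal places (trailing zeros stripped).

Executing turtle program step by step:
Start: pos=(0,0), heading=0, pen down
FD 7: (0,0) -> (7,0) [heading=0, draw]
FD 19: (7,0) -> (26,0) [heading=0, draw]
FD 10: (26,0) -> (36,0) [heading=0, draw]
Final: pos=(36,0), heading=0, 3 segment(s) drawn
Waypoints (4 total):
(0, 0)
(7, 0)
(26, 0)
(36, 0)

Answer: (0, 0)
(7, 0)
(26, 0)
(36, 0)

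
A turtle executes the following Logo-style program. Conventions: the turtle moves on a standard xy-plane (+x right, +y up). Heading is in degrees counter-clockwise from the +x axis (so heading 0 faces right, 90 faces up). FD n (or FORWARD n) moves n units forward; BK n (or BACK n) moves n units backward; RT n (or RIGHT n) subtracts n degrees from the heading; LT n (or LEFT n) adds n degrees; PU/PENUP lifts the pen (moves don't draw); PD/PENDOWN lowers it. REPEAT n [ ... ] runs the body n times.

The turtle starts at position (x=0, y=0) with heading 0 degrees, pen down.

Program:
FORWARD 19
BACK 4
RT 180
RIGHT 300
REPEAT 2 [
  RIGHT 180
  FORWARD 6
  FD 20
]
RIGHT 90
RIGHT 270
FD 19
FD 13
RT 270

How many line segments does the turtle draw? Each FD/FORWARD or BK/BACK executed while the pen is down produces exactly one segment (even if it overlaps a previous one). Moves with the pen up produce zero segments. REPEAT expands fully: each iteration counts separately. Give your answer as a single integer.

Executing turtle program step by step:
Start: pos=(0,0), heading=0, pen down
FD 19: (0,0) -> (19,0) [heading=0, draw]
BK 4: (19,0) -> (15,0) [heading=0, draw]
RT 180: heading 0 -> 180
RT 300: heading 180 -> 240
REPEAT 2 [
  -- iteration 1/2 --
  RT 180: heading 240 -> 60
  FD 6: (15,0) -> (18,5.196) [heading=60, draw]
  FD 20: (18,5.196) -> (28,22.517) [heading=60, draw]
  -- iteration 2/2 --
  RT 180: heading 60 -> 240
  FD 6: (28,22.517) -> (25,17.321) [heading=240, draw]
  FD 20: (25,17.321) -> (15,0) [heading=240, draw]
]
RT 90: heading 240 -> 150
RT 270: heading 150 -> 240
FD 19: (15,0) -> (5.5,-16.454) [heading=240, draw]
FD 13: (5.5,-16.454) -> (-1,-27.713) [heading=240, draw]
RT 270: heading 240 -> 330
Final: pos=(-1,-27.713), heading=330, 8 segment(s) drawn
Segments drawn: 8

Answer: 8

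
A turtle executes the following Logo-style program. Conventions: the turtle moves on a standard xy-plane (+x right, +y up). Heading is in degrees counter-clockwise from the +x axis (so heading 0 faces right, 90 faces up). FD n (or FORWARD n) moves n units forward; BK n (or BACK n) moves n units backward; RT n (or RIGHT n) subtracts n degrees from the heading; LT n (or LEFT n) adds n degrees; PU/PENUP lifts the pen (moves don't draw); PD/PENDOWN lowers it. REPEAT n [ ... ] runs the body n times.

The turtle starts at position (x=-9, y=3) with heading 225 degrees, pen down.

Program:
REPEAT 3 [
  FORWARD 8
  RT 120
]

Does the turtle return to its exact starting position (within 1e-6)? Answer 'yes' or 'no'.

Executing turtle program step by step:
Start: pos=(-9,3), heading=225, pen down
REPEAT 3 [
  -- iteration 1/3 --
  FD 8: (-9,3) -> (-14.657,-2.657) [heading=225, draw]
  RT 120: heading 225 -> 105
  -- iteration 2/3 --
  FD 8: (-14.657,-2.657) -> (-16.727,5.071) [heading=105, draw]
  RT 120: heading 105 -> 345
  -- iteration 3/3 --
  FD 8: (-16.727,5.071) -> (-9,3) [heading=345, draw]
  RT 120: heading 345 -> 225
]
Final: pos=(-9,3), heading=225, 3 segment(s) drawn

Start position: (-9, 3)
Final position: (-9, 3)
Distance = 0; < 1e-6 -> CLOSED

Answer: yes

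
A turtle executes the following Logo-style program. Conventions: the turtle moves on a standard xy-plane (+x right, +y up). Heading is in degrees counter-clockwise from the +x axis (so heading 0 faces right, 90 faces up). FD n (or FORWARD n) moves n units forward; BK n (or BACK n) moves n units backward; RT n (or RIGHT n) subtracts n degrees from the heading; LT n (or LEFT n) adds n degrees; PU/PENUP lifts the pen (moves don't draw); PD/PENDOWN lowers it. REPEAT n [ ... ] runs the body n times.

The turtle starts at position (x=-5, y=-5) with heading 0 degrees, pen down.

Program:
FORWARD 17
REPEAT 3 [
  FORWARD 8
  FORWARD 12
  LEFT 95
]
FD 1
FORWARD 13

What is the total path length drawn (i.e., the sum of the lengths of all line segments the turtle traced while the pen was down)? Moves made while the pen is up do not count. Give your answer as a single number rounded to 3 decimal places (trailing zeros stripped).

Executing turtle program step by step:
Start: pos=(-5,-5), heading=0, pen down
FD 17: (-5,-5) -> (12,-5) [heading=0, draw]
REPEAT 3 [
  -- iteration 1/3 --
  FD 8: (12,-5) -> (20,-5) [heading=0, draw]
  FD 12: (20,-5) -> (32,-5) [heading=0, draw]
  LT 95: heading 0 -> 95
  -- iteration 2/3 --
  FD 8: (32,-5) -> (31.303,2.97) [heading=95, draw]
  FD 12: (31.303,2.97) -> (30.257,14.924) [heading=95, draw]
  LT 95: heading 95 -> 190
  -- iteration 3/3 --
  FD 8: (30.257,14.924) -> (22.378,13.535) [heading=190, draw]
  FD 12: (22.378,13.535) -> (10.561,11.451) [heading=190, draw]
  LT 95: heading 190 -> 285
]
FD 1: (10.561,11.451) -> (10.82,10.485) [heading=285, draw]
FD 13: (10.82,10.485) -> (14.184,-2.072) [heading=285, draw]
Final: pos=(14.184,-2.072), heading=285, 9 segment(s) drawn

Segment lengths:
  seg 1: (-5,-5) -> (12,-5), length = 17
  seg 2: (12,-5) -> (20,-5), length = 8
  seg 3: (20,-5) -> (32,-5), length = 12
  seg 4: (32,-5) -> (31.303,2.97), length = 8
  seg 5: (31.303,2.97) -> (30.257,14.924), length = 12
  seg 6: (30.257,14.924) -> (22.378,13.535), length = 8
  seg 7: (22.378,13.535) -> (10.561,11.451), length = 12
  seg 8: (10.561,11.451) -> (10.82,10.485), length = 1
  seg 9: (10.82,10.485) -> (14.184,-2.072), length = 13
Total = 91

Answer: 91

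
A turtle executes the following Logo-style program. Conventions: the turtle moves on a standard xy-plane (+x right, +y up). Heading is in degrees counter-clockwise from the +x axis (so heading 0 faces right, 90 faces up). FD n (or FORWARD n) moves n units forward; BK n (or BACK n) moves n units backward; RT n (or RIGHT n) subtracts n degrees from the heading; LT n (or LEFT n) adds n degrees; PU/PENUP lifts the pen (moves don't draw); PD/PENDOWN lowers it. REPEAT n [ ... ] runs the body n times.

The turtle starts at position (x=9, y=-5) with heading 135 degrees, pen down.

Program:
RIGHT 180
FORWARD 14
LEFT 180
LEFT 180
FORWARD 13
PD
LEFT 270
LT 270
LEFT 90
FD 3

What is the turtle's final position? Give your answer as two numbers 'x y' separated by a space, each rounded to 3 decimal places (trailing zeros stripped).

Answer: 25.971 -26.213

Derivation:
Executing turtle program step by step:
Start: pos=(9,-5), heading=135, pen down
RT 180: heading 135 -> 315
FD 14: (9,-5) -> (18.899,-14.899) [heading=315, draw]
LT 180: heading 315 -> 135
LT 180: heading 135 -> 315
FD 13: (18.899,-14.899) -> (28.092,-24.092) [heading=315, draw]
PD: pen down
LT 270: heading 315 -> 225
LT 270: heading 225 -> 135
LT 90: heading 135 -> 225
FD 3: (28.092,-24.092) -> (25.971,-26.213) [heading=225, draw]
Final: pos=(25.971,-26.213), heading=225, 3 segment(s) drawn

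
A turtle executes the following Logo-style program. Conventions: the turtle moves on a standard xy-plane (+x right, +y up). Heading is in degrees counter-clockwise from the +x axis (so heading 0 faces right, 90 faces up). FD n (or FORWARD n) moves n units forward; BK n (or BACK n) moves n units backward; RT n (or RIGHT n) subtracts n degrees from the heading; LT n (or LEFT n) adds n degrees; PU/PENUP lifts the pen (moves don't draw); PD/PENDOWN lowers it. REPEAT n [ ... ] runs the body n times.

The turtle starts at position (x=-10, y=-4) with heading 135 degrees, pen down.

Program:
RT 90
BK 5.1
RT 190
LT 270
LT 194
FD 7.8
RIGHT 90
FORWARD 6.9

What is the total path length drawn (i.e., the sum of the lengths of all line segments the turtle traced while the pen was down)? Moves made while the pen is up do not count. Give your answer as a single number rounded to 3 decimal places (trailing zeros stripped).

Executing turtle program step by step:
Start: pos=(-10,-4), heading=135, pen down
RT 90: heading 135 -> 45
BK 5.1: (-10,-4) -> (-13.606,-7.606) [heading=45, draw]
RT 190: heading 45 -> 215
LT 270: heading 215 -> 125
LT 194: heading 125 -> 319
FD 7.8: (-13.606,-7.606) -> (-7.72,-12.724) [heading=319, draw]
RT 90: heading 319 -> 229
FD 6.9: (-7.72,-12.724) -> (-12.246,-17.931) [heading=229, draw]
Final: pos=(-12.246,-17.931), heading=229, 3 segment(s) drawn

Segment lengths:
  seg 1: (-10,-4) -> (-13.606,-7.606), length = 5.1
  seg 2: (-13.606,-7.606) -> (-7.72,-12.724), length = 7.8
  seg 3: (-7.72,-12.724) -> (-12.246,-17.931), length = 6.9
Total = 19.8

Answer: 19.8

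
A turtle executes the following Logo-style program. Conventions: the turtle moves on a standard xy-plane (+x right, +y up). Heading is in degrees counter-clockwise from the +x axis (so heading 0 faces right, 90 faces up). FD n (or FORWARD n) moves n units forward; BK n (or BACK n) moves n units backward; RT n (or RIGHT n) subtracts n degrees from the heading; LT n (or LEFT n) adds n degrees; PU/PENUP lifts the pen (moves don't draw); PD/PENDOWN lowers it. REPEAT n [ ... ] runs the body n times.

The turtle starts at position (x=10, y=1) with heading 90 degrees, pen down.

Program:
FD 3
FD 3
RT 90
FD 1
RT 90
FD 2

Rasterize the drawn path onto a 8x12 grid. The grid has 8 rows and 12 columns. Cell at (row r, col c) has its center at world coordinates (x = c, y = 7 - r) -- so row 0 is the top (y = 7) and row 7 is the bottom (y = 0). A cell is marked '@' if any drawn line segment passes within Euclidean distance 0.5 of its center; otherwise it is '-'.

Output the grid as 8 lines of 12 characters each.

Answer: ----------@@
----------@@
----------@@
----------@-
----------@-
----------@-
----------@-
------------

Derivation:
Segment 0: (10,1) -> (10,4)
Segment 1: (10,4) -> (10,7)
Segment 2: (10,7) -> (11,7)
Segment 3: (11,7) -> (11,5)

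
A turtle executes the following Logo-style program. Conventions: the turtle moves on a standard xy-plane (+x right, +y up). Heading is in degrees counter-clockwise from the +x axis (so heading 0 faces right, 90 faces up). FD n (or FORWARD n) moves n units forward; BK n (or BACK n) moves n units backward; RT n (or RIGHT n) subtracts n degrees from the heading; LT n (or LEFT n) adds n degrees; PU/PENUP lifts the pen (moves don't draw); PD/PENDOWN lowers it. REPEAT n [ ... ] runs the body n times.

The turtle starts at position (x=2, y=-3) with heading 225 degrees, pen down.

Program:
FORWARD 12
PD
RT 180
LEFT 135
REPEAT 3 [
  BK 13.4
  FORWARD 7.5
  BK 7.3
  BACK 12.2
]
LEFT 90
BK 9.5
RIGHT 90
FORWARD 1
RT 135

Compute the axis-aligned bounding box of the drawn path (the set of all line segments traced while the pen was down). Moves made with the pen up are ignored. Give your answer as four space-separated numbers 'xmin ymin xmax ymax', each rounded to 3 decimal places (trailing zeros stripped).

Executing turtle program step by step:
Start: pos=(2,-3), heading=225, pen down
FD 12: (2,-3) -> (-6.485,-11.485) [heading=225, draw]
PD: pen down
RT 180: heading 225 -> 45
LT 135: heading 45 -> 180
REPEAT 3 [
  -- iteration 1/3 --
  BK 13.4: (-6.485,-11.485) -> (6.915,-11.485) [heading=180, draw]
  FD 7.5: (6.915,-11.485) -> (-0.585,-11.485) [heading=180, draw]
  BK 7.3: (-0.585,-11.485) -> (6.715,-11.485) [heading=180, draw]
  BK 12.2: (6.715,-11.485) -> (18.915,-11.485) [heading=180, draw]
  -- iteration 2/3 --
  BK 13.4: (18.915,-11.485) -> (32.315,-11.485) [heading=180, draw]
  FD 7.5: (32.315,-11.485) -> (24.815,-11.485) [heading=180, draw]
  BK 7.3: (24.815,-11.485) -> (32.115,-11.485) [heading=180, draw]
  BK 12.2: (32.115,-11.485) -> (44.315,-11.485) [heading=180, draw]
  -- iteration 3/3 --
  BK 13.4: (44.315,-11.485) -> (57.715,-11.485) [heading=180, draw]
  FD 7.5: (57.715,-11.485) -> (50.215,-11.485) [heading=180, draw]
  BK 7.3: (50.215,-11.485) -> (57.515,-11.485) [heading=180, draw]
  BK 12.2: (57.515,-11.485) -> (69.715,-11.485) [heading=180, draw]
]
LT 90: heading 180 -> 270
BK 9.5: (69.715,-11.485) -> (69.715,-1.985) [heading=270, draw]
RT 90: heading 270 -> 180
FD 1: (69.715,-1.985) -> (68.715,-1.985) [heading=180, draw]
RT 135: heading 180 -> 45
Final: pos=(68.715,-1.985), heading=45, 15 segment(s) drawn

Segment endpoints: x in {-6.485, -0.585, 2, 6.715, 6.915, 18.915, 24.815, 32.115, 32.315, 44.315, 50.215, 57.515, 57.715, 68.715, 69.715}, y in {-11.485, -11.485, -11.485, -11.485, -11.485, -11.485, -11.485, -3, -1.985, -1.985}
xmin=-6.485, ymin=-11.485, xmax=69.715, ymax=-1.985

Answer: -6.485 -11.485 69.715 -1.985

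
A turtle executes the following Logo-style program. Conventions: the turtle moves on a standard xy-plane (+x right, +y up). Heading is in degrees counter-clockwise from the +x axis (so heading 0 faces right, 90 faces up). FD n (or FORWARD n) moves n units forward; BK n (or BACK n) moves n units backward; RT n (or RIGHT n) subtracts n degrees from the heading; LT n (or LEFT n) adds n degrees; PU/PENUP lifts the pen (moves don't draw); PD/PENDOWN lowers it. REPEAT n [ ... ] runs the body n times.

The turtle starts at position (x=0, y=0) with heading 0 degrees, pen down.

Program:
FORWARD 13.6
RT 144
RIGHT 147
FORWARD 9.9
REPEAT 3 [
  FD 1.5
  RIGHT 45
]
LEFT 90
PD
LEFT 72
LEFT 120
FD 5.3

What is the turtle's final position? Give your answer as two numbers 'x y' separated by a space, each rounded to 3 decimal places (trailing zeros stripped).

Executing turtle program step by step:
Start: pos=(0,0), heading=0, pen down
FD 13.6: (0,0) -> (13.6,0) [heading=0, draw]
RT 144: heading 0 -> 216
RT 147: heading 216 -> 69
FD 9.9: (13.6,0) -> (17.148,9.242) [heading=69, draw]
REPEAT 3 [
  -- iteration 1/3 --
  FD 1.5: (17.148,9.242) -> (17.685,10.643) [heading=69, draw]
  RT 45: heading 69 -> 24
  -- iteration 2/3 --
  FD 1.5: (17.685,10.643) -> (19.056,11.253) [heading=24, draw]
  RT 45: heading 24 -> 339
  -- iteration 3/3 --
  FD 1.5: (19.056,11.253) -> (20.456,10.715) [heading=339, draw]
  RT 45: heading 339 -> 294
]
LT 90: heading 294 -> 24
PD: pen down
LT 72: heading 24 -> 96
LT 120: heading 96 -> 216
FD 5.3: (20.456,10.715) -> (16.168,7.6) [heading=216, draw]
Final: pos=(16.168,7.6), heading=216, 6 segment(s) drawn

Answer: 16.168 7.6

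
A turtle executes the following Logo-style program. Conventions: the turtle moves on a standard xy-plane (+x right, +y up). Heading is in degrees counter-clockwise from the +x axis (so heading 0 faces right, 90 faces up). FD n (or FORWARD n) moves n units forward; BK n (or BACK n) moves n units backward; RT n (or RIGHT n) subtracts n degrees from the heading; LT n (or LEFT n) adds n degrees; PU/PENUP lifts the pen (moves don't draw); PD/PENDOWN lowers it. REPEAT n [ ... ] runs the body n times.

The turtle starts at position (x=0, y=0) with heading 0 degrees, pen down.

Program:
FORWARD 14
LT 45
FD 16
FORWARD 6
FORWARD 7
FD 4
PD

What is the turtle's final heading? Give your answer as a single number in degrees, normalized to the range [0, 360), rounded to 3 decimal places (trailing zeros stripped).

Answer: 45

Derivation:
Executing turtle program step by step:
Start: pos=(0,0), heading=0, pen down
FD 14: (0,0) -> (14,0) [heading=0, draw]
LT 45: heading 0 -> 45
FD 16: (14,0) -> (25.314,11.314) [heading=45, draw]
FD 6: (25.314,11.314) -> (29.556,15.556) [heading=45, draw]
FD 7: (29.556,15.556) -> (34.506,20.506) [heading=45, draw]
FD 4: (34.506,20.506) -> (37.335,23.335) [heading=45, draw]
PD: pen down
Final: pos=(37.335,23.335), heading=45, 5 segment(s) drawn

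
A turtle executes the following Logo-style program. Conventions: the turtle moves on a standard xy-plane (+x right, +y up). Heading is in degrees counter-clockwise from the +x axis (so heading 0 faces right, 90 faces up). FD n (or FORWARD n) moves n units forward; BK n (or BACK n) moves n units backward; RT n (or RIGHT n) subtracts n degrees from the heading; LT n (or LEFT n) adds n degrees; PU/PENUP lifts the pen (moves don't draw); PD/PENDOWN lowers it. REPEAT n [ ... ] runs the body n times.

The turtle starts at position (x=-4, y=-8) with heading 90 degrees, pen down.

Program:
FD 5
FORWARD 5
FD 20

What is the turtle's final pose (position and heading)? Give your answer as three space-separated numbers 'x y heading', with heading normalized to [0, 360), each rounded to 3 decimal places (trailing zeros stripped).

Executing turtle program step by step:
Start: pos=(-4,-8), heading=90, pen down
FD 5: (-4,-8) -> (-4,-3) [heading=90, draw]
FD 5: (-4,-3) -> (-4,2) [heading=90, draw]
FD 20: (-4,2) -> (-4,22) [heading=90, draw]
Final: pos=(-4,22), heading=90, 3 segment(s) drawn

Answer: -4 22 90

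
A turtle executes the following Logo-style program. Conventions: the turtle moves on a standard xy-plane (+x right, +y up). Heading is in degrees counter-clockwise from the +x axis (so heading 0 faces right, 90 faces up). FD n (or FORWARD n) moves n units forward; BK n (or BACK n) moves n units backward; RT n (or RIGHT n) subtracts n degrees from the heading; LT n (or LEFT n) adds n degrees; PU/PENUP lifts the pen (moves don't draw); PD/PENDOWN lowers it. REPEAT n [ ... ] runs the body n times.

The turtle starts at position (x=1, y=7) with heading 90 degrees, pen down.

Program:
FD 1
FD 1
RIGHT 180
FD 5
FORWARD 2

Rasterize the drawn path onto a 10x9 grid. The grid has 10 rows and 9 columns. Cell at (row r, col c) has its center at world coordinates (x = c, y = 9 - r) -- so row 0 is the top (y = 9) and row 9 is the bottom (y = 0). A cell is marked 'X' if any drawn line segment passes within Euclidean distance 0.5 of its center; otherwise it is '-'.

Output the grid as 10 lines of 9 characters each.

Answer: -X-------
-X-------
-X-------
-X-------
-X-------
-X-------
-X-------
-X-------
---------
---------

Derivation:
Segment 0: (1,7) -> (1,8)
Segment 1: (1,8) -> (1,9)
Segment 2: (1,9) -> (1,4)
Segment 3: (1,4) -> (1,2)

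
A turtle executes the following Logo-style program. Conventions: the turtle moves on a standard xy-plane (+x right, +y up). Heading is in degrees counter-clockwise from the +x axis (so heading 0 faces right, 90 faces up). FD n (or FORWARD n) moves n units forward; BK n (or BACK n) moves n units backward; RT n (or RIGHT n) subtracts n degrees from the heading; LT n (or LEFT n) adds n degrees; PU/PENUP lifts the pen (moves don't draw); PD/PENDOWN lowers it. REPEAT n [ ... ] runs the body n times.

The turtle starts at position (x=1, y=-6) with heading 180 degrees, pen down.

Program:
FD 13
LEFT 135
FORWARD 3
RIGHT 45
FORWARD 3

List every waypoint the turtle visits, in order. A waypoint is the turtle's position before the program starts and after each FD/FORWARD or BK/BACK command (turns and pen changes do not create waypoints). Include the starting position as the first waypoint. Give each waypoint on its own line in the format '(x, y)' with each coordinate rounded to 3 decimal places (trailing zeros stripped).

Answer: (1, -6)
(-12, -6)
(-9.879, -8.121)
(-9.879, -11.121)

Derivation:
Executing turtle program step by step:
Start: pos=(1,-6), heading=180, pen down
FD 13: (1,-6) -> (-12,-6) [heading=180, draw]
LT 135: heading 180 -> 315
FD 3: (-12,-6) -> (-9.879,-8.121) [heading=315, draw]
RT 45: heading 315 -> 270
FD 3: (-9.879,-8.121) -> (-9.879,-11.121) [heading=270, draw]
Final: pos=(-9.879,-11.121), heading=270, 3 segment(s) drawn
Waypoints (4 total):
(1, -6)
(-12, -6)
(-9.879, -8.121)
(-9.879, -11.121)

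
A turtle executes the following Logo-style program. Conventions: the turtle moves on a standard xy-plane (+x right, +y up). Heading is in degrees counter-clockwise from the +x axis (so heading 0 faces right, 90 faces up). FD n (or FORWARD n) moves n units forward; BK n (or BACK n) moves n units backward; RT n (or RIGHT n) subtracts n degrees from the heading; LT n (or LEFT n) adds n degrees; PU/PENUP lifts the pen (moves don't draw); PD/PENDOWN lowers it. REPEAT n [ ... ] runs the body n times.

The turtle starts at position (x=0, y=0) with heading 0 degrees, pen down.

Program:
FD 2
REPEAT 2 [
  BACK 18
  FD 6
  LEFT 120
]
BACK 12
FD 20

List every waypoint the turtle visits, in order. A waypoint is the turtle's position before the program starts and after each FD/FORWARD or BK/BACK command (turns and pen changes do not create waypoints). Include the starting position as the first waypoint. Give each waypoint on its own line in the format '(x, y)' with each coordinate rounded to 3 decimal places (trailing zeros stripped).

Answer: (0, 0)
(2, 0)
(-16, 0)
(-10, 0)
(-1, -15.588)
(-4, -10.392)
(2, 0)
(-8, -17.321)

Derivation:
Executing turtle program step by step:
Start: pos=(0,0), heading=0, pen down
FD 2: (0,0) -> (2,0) [heading=0, draw]
REPEAT 2 [
  -- iteration 1/2 --
  BK 18: (2,0) -> (-16,0) [heading=0, draw]
  FD 6: (-16,0) -> (-10,0) [heading=0, draw]
  LT 120: heading 0 -> 120
  -- iteration 2/2 --
  BK 18: (-10,0) -> (-1,-15.588) [heading=120, draw]
  FD 6: (-1,-15.588) -> (-4,-10.392) [heading=120, draw]
  LT 120: heading 120 -> 240
]
BK 12: (-4,-10.392) -> (2,0) [heading=240, draw]
FD 20: (2,0) -> (-8,-17.321) [heading=240, draw]
Final: pos=(-8,-17.321), heading=240, 7 segment(s) drawn
Waypoints (8 total):
(0, 0)
(2, 0)
(-16, 0)
(-10, 0)
(-1, -15.588)
(-4, -10.392)
(2, 0)
(-8, -17.321)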